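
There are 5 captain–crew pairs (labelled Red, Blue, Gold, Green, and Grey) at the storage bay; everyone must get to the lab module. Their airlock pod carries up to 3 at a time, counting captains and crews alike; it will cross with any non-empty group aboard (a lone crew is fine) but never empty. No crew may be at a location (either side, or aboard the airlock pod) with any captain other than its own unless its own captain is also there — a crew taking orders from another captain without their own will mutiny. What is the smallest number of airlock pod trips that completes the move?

11

Counting alone: each trip to the lab module takes at most 3 across and each return brings at least 1 back, so after t trips out (and t−1 returns) at most 3t − (t−1) of the 10 are across; that first reaches 10 at t = 5, so at least 9 crossings are needed.
The safety rule pushes this higher. Following every safe sequence of crossings, the most of the 10 that can be at the lab module as the airlock pod arrives there on crossing 9 is 9 — never all 10.
So no plan with fewer than 11 crossings exists, and this one achieves 11:
1. captain Red and crew Red cross → the lab module.
2. captain Red crosses ← the storage bay.
3. crew Blue, crew Gold, and crew Green cross → the lab module.
4. crew Red crosses ← the storage bay.
5. captain Blue, captain Gold, and captain Green cross → the lab module.
6. captain Blue and crew Blue cross ← the storage bay.
7. captain Blue, captain Grey, and captain Red cross → the lab module.
8. crew Gold crosses ← the storage bay.
9. crew Blue and crew Red cross → the lab module.
10. crew Red crosses ← the storage bay.
11. crew Gold, crew Grey, and crew Red cross → the lab module.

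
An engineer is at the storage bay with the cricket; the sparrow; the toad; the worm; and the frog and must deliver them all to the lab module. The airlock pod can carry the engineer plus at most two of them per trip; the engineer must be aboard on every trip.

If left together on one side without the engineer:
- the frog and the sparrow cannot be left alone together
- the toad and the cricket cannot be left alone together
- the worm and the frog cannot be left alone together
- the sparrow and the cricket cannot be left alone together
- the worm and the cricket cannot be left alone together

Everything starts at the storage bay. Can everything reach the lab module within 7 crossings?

Yes — this plan uses 7 crossings (≤ 7):
1. Engineer goes to the lab module with the cricket and the frog.  [the storage bay: the sparrow, the toad, the worm | the lab module: the cricket, the frog]
2. Engineer goes back to the storage bay alone.  [the storage bay: the sparrow, the toad, the worm | the lab module: the cricket, the frog]
3. Engineer goes to the lab module with the sparrow.  [the storage bay: the toad, the worm | the lab module: the cricket, the frog, the sparrow]
4. Engineer goes back to the storage bay with the cricket and the frog.  [the storage bay: the cricket, the frog, the toad, the worm | the lab module: the sparrow]
5. Engineer goes to the lab module with the toad and the worm.  [the storage bay: the cricket, the frog | the lab module: the sparrow, the toad, the worm]
6. Engineer goes back to the storage bay alone.  [the storage bay: the cricket, the frog | the lab module: the sparrow, the toad, the worm]
7. Engineer goes to the lab module with the cricket and the frog.  [the storage bay: — | the lab module: the cricket, the frog, the sparrow, the toad, the worm]

Yes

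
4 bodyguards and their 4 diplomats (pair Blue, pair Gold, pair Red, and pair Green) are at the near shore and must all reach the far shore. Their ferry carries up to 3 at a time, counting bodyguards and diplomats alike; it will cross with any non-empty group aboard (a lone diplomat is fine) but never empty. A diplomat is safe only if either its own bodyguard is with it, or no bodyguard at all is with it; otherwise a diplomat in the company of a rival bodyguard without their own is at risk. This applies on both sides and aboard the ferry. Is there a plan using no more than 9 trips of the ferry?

Yes

Yes — this plan uses 9 crossings (≤ 9):
1. bodyguard Blue and diplomat Blue cross → the far shore.
2. bodyguard Blue crosses ← the near shore.
3. bodyguard Blue, bodyguard Gold, and diplomat Gold cross → the far shore.
4. bodyguard Blue and diplomat Blue cross ← the near shore.
5. bodyguard Blue, bodyguard Green, and bodyguard Red cross → the far shore.
6. diplomat Gold crosses ← the near shore.
7. diplomat Blue and diplomat Gold cross → the far shore.
8. diplomat Blue crosses ← the near shore.
9. diplomat Blue, diplomat Green, and diplomat Red cross → the far shore.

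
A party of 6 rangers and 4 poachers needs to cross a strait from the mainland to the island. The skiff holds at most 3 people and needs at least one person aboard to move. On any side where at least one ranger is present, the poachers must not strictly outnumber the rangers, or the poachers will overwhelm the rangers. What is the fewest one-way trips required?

9

Counting alone: each trip to the island takes at most 3 across and each return brings at least 1 back, so after t trips out (and t−1 returns) at most 3t − (t−1) of the 10 are across; that first reaches 10 at t = 5, so at least 9 crossings are needed.
The plan below uses exactly 9 crossings, so it is optimal:
1. 2 poachers → the island.  (the mainland: 6R 2P; the island: 0R 2P)
2. 1 poacher ← the mainland.  (the mainland: 6R 3P; the island: 0R 1P)
3. 3 poachers → the island.  (the mainland: 6R 0P; the island: 0R 4P)
4. 1 poacher ← the mainland.  (the mainland: 6R 1P; the island: 0R 3P)
5. 3 rangers → the island.  (the mainland: 3R 1P; the island: 3R 3P)
6. 1 poacher ← the mainland.  (the mainland: 3R 2P; the island: 3R 2P)
7. 1 ranger and 2 poachers → the island.  (the mainland: 2R 0P; the island: 4R 4P)
8. 1 poacher ← the mainland.  (the mainland: 2R 1P; the island: 4R 3P)
9. 2 rangers and 1 poacher → the island.  (the mainland: 0R 0P; the island: 6R 4P)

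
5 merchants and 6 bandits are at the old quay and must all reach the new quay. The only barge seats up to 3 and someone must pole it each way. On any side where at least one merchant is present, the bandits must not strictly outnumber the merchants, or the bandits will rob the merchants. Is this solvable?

The bandits already outnumber the merchants at the old quay before anyone moves, so the starting position itself is disallowed.

No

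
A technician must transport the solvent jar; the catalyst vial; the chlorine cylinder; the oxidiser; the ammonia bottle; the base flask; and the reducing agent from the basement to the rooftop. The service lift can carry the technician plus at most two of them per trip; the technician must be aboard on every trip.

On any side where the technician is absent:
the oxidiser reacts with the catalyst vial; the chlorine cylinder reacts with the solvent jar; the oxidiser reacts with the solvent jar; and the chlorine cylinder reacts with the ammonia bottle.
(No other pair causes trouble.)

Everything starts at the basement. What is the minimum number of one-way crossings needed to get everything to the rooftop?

9

Counting alone: the technician can take at most 2 across per trip to the rooftop, so moving all 7 needs at least 4 loaded trips out, with a return between consecutive ones — at least 7 crossings.
The safety rule pushes this higher. Following every safe sequence of crossings, the most of the 7 that can be at the rooftop as the service lift arrives there on crossing 7 is 6 — never all 7.
So no plan with fewer than 9 crossings exists, and this one achieves 9:
1. Technician goes to the rooftop with the chlorine cylinder and the oxidiser.
2. Technician goes back to the basement alone.
3. Technician goes to the rooftop with the solvent jar.
4. Technician goes back to the basement with the chlorine cylinder and the oxidiser.
5. Technician goes to the rooftop with the ammonia bottle and the catalyst vial.
6. Technician goes back to the basement alone.
7. Technician goes to the rooftop with the base flask and the reducing agent.
8. Technician goes back to the basement alone.
9. Technician goes to the rooftop with the chlorine cylinder and the oxidiser.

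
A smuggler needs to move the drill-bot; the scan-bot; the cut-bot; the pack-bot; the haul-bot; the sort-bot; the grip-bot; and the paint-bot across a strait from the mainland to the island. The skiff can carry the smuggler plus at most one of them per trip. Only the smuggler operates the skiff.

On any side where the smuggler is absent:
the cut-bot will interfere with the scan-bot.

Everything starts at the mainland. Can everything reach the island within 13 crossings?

No

Counting alone: the smuggler can take at most 1 across per trip to the island, so moving all 8 needs at least 8 loaded trips out, with a return between consecutive ones — at least 15 crossings.
Since 13 < 15, 13 crossings cannot be enough. (The shortest complete plan in fact takes 15:)
1. Smuggler goes to the island with the scan-bot.
2. Smuggler goes back to the mainland alone.
3. Smuggler goes to the island with the drill-bot.
4. Smuggler goes back to the mainland alone.
5. Smuggler goes to the island with the pack-bot.
6. Smuggler goes back to the mainland alone.
7. Smuggler goes to the island with the haul-bot.
8. Smuggler goes back to the mainland alone.
9. Smuggler goes to the island with the sort-bot.
10. Smuggler goes back to the mainland alone.
11. Smuggler goes to the island with the grip-bot.
12. Smuggler goes back to the mainland alone.
13. Smuggler goes to the island with the paint-bot.
14. Smuggler goes back to the mainland alone.
15. Smuggler goes to the island with the cut-bot.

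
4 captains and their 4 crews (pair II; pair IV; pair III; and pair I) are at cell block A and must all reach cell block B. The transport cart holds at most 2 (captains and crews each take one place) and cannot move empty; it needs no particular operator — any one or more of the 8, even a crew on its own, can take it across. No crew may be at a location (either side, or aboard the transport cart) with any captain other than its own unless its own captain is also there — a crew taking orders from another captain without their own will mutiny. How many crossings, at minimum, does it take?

Following every safe sequence of crossings from the start, the most of the 8 that can be at cell block B as the transport cart arrives there on crossings 1, 3, 5 is 2, 3, 4 respectively; the best ever achieved is 4 of 8.
From crossing 7 on, no configuration arises that was not already reachable earlier: only 44 distinct safe configurations (who is on which side, and where the transport cart is) can ever be reached, none of them has everyone across, and every continuation just revisits them. So no valid plan exists.

impossible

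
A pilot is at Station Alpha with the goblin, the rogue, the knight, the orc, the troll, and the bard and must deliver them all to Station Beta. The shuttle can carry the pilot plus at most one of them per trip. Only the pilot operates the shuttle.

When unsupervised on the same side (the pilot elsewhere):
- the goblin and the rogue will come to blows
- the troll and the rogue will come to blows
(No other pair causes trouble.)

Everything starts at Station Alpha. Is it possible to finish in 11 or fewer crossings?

No

Counting alone: the pilot can take at most 1 across per trip to Station Beta, so moving all 6 needs at least 6 loaded trips out, with a return between consecutive ones — at least 11 crossings.
The safety rule pushes this higher. Following every safe sequence of crossings, the most of the 6 that can be at Station Beta as the shuttle arrives there on crossing 11 is 5 — never all 6.
So the move cannot be finished within 11 crossings. (The shortest complete plan takes 13:)
1. Pilot goes to Station Beta with the rogue.  [Station Alpha: the bard, the goblin, the knight, the orc, the troll | Station Beta: the rogue]
2. Pilot goes back to Station Alpha alone.  [Station Alpha: the bard, the goblin, the knight, the orc, the troll | Station Beta: the rogue]
3. Pilot goes to Station Beta with the goblin.  [Station Alpha: the bard, the knight, the orc, the troll | Station Beta: the goblin, the rogue]
4. Pilot goes back to Station Alpha with the rogue.  [Station Alpha: the bard, the knight, the orc, the rogue, the troll | Station Beta: the goblin]
5. Pilot goes to Station Beta with the troll.  [Station Alpha: the bard, the knight, the orc, the rogue | Station Beta: the goblin, the troll]
6. Pilot goes back to Station Alpha alone.  [Station Alpha: the bard, the knight, the orc, the rogue | Station Beta: the goblin, the troll]
7. Pilot goes to Station Beta with the knight.  [Station Alpha: the bard, the orc, the rogue | Station Beta: the goblin, the knight, the troll]
8. Pilot goes back to Station Alpha alone.  [Station Alpha: the bard, the orc, the rogue | Station Beta: the goblin, the knight, the troll]
9. Pilot goes to Station Beta with the orc.  [Station Alpha: the bard, the rogue | Station Beta: the goblin, the knight, the orc, the troll]
10. Pilot goes back to Station Alpha alone.  [Station Alpha: the bard, the rogue | Station Beta: the goblin, the knight, the orc, the troll]
11. Pilot goes to Station Beta with the bard.  [Station Alpha: the rogue | Station Beta: the bard, the goblin, the knight, the orc, the troll]
12. Pilot goes back to Station Alpha alone.  [Station Alpha: the rogue | Station Beta: the bard, the goblin, the knight, the orc, the troll]
13. Pilot goes to Station Beta with the rogue.  [Station Alpha: — | Station Beta: the bard, the goblin, the knight, the orc, the rogue, the troll]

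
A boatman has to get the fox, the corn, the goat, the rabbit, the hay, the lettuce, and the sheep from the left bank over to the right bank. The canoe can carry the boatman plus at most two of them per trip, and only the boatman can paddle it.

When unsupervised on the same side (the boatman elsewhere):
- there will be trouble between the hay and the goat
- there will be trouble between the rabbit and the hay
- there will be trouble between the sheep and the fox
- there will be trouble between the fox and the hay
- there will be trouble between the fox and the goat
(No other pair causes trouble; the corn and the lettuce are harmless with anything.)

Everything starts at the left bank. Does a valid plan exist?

1. Boatman goes to the right bank with the fox and the hay.  [the left bank: the corn, the goat, the lettuce, the rabbit, the sheep | the right bank: the fox, the hay]
2. Boatman goes back to the left bank with the fox.  [the left bank: the corn, the fox, the goat, the lettuce, the rabbit, the sheep | the right bank: the hay]
3. Boatman goes to the right bank with the corn and the fox.  [the left bank: the goat, the lettuce, the rabbit, the sheep | the right bank: the corn, the fox, the hay]
4. Boatman goes back to the left bank with the fox.  [the left bank: the fox, the goat, the lettuce, the rabbit, the sheep | the right bank: the corn, the hay]
5. Boatman goes to the right bank with the fox and the rabbit.  [the left bank: the goat, the lettuce, the sheep | the right bank: the corn, the fox, the hay, the rabbit]
6. Boatman goes back to the left bank with the hay.  [the left bank: the goat, the hay, the lettuce, the sheep | the right bank: the corn, the fox, the rabbit]
7. Boatman goes to the right bank with the goat and the lettuce.  [the left bank: the hay, the sheep | the right bank: the corn, the fox, the goat, the lettuce, the rabbit]
8. Boatman goes back to the left bank with the fox.  [the left bank: the fox, the hay, the sheep | the right bank: the corn, the goat, the lettuce, the rabbit]
9. Boatman goes to the right bank with the fox and the sheep.  [the left bank: the hay | the right bank: the corn, the fox, the goat, the lettuce, the rabbit, the sheep]
10. Boatman goes back to the left bank with the fox.  [the left bank: the fox, the hay | the right bank: the corn, the goat, the lettuce, the rabbit, the sheep]
11. Boatman goes to the right bank with the fox and the hay.  [the left bank: — | the right bank: the corn, the fox, the goat, the hay, the lettuce, the rabbit, the sheep]

Yes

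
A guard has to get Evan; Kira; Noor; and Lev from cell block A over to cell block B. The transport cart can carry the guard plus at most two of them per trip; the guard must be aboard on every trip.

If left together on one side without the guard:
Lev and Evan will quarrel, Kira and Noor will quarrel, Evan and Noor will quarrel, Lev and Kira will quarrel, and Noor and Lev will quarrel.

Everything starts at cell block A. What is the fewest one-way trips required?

5

Counting alone: the guard can take at most 2 across per trip to cell block B, so moving all 4 needs at least 2 loaded trips out, with a return between consecutive ones — at least 3 crossings.
The safety rule pushes this higher. Following every safe sequence of crossings, the most of the 4 that can be at cell block B as the transport cart arrives there on crossing 3 is 3 — never all 4.
So no plan with fewer than 5 crossings exists, and this one achieves 5:
1. Guard goes to cell block B with Lev and Noor.  [cell block A: Evan, Kira | cell block B: Lev, Noor]
2. Guard goes back to cell block A with Noor.  [cell block A: Evan, Kira, Noor | cell block B: Lev]
3. Guard goes to cell block B with Evan and Kira.  [cell block A: Noor | cell block B: Evan, Kira, Lev]
4. Guard goes back to cell block A with Lev.  [cell block A: Lev, Noor | cell block B: Evan, Kira]
5. Guard goes to cell block B with Lev and Noor.  [cell block A: — | cell block B: Evan, Kira, Lev, Noor]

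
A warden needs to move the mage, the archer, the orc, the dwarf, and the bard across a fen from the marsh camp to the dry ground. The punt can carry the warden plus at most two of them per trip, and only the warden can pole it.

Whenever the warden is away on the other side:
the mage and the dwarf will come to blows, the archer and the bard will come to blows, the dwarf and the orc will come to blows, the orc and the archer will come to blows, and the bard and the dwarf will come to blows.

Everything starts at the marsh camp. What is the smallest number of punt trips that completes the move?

7

Counting alone: the warden can take at most 2 across per trip to the dry ground, so moving all 5 needs at least 3 loaded trips out, with a return between consecutive ones — at least 5 crossings.
The safety rule pushes this higher. Following every safe sequence of crossings, the most of the 5 that can be at the dry ground as the punt arrives there on crossing 5 is 4 — never all 5.
So no plan with fewer than 7 crossings exists, and this one achieves 7:
1. Warden goes to the dry ground with the archer and the dwarf.  [the marsh camp: the bard, the mage, the orc | the dry ground: the archer, the dwarf]
2. Warden goes back to the marsh camp alone.  [the marsh camp: the bard, the mage, the orc | the dry ground: the archer, the dwarf]
3. Warden goes to the dry ground with the mage.  [the marsh camp: the bard, the orc | the dry ground: the archer, the dwarf, the mage]
4. Warden goes back to the marsh camp with the dwarf.  [the marsh camp: the bard, the dwarf, the orc | the dry ground: the archer, the mage]
5. Warden goes to the dry ground with the bard and the orc.  [the marsh camp: the dwarf | the dry ground: the archer, the bard, the mage, the orc]
6. Warden goes back to the marsh camp with the archer.  [the marsh camp: the archer, the dwarf | the dry ground: the bard, the mage, the orc]
7. Warden goes to the dry ground with the archer and the dwarf.  [the marsh camp: — | the dry ground: the archer, the bard, the dwarf, the mage, the orc]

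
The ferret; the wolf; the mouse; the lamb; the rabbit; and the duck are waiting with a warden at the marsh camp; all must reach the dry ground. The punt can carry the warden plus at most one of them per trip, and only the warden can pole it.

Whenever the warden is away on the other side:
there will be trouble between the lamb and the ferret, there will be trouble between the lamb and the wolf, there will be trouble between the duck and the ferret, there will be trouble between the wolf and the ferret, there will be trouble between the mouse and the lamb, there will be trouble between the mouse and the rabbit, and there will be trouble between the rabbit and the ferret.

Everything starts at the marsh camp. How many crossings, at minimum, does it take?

impossible

Whatever the first load, the items left behind include a forbidden pair without the warden. No opening move is safe, so no plan exists.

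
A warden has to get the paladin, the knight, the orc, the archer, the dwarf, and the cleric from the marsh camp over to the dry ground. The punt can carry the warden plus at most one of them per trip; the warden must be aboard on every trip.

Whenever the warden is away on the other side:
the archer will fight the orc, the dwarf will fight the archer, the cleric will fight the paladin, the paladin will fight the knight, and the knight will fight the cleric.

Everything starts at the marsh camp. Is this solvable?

Whatever the first load, the items left behind include a forbidden pair without the warden. No opening move is safe, so no plan exists.

No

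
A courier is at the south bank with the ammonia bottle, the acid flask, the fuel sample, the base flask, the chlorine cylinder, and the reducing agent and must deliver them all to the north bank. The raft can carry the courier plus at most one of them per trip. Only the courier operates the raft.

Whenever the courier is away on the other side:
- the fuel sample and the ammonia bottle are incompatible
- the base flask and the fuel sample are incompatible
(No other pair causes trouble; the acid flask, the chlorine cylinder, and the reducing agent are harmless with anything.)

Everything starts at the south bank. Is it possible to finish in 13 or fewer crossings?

Yes

Yes — this plan uses 13 crossings (≤ 13):
1. Courier goes to the north bank with the fuel sample.
2. Courier goes back to the south bank alone.
3. Courier goes to the north bank with the ammonia bottle.
4. Courier goes back to the south bank with the fuel sample.
5. Courier goes to the north bank with the base flask.
6. Courier goes back to the south bank alone.
7. Courier goes to the north bank with the acid flask.
8. Courier goes back to the south bank alone.
9. Courier goes to the north bank with the chlorine cylinder.
10. Courier goes back to the south bank alone.
11. Courier goes to the north bank with the reducing agent.
12. Courier goes back to the south bank alone.
13. Courier goes to the north bank with the fuel sample.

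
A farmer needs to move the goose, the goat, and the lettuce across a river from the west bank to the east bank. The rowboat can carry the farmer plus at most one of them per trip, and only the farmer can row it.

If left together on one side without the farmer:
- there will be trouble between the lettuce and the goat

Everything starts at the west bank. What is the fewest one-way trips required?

Counting alone: the farmer can take at most 1 across per trip to the east bank, so moving all 3 needs at least 3 loaded trips out, with a return between consecutive ones — at least 5 crossings.
The plan below uses exactly 5 crossings, so it is optimal:
1. Farmer goes to the east bank with the goat.  [the west bank: the goose, the lettuce | the east bank: the goat]
2. Farmer goes back to the west bank alone.  [the west bank: the goose, the lettuce | the east bank: the goat]
3. Farmer goes to the east bank with the goose.  [the west bank: the lettuce | the east bank: the goat, the goose]
4. Farmer goes back to the west bank alone.  [the west bank: the lettuce | the east bank: the goat, the goose]
5. Farmer goes to the east bank with the lettuce.  [the west bank: — | the east bank: the goat, the goose, the lettuce]

5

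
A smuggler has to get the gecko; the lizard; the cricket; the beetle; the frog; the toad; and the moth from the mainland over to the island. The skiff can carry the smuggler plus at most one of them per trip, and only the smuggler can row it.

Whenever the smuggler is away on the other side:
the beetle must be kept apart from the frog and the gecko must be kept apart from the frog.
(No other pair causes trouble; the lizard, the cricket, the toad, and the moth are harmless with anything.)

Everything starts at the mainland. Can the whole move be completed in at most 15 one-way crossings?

Yes

Yes — this plan uses 15 crossings (≤ 15):
1. Smuggler goes to the island with the frog.
2. Smuggler goes back to the mainland alone.
3. Smuggler goes to the island with the gecko.
4. Smuggler goes back to the mainland with the frog.
5. Smuggler goes to the island with the beetle.
6. Smuggler goes back to the mainland alone.
7. Smuggler goes to the island with the lizard.
8. Smuggler goes back to the mainland alone.
9. Smuggler goes to the island with the cricket.
10. Smuggler goes back to the mainland alone.
11. Smuggler goes to the island with the toad.
12. Smuggler goes back to the mainland alone.
13. Smuggler goes to the island with the moth.
14. Smuggler goes back to the mainland alone.
15. Smuggler goes to the island with the frog.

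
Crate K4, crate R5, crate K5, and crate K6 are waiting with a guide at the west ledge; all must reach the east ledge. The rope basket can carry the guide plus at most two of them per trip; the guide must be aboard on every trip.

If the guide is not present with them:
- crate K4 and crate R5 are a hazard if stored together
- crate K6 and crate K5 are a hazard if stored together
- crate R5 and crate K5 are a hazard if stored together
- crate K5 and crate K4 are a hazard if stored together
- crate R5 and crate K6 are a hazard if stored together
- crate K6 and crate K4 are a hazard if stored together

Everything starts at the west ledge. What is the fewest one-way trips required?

Whatever the first load, the items left behind include a forbidden pair without the guide. No opening move is safe, so no plan exists.

impossible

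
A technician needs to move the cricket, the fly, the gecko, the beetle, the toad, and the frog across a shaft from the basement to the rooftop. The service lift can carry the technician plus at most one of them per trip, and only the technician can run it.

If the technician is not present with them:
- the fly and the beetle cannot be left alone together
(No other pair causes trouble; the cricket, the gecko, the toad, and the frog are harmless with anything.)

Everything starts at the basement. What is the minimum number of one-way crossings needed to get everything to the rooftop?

Counting alone: the technician can take at most 1 across per trip to the rooftop, so moving all 6 needs at least 6 loaded trips out, with a return between consecutive ones — at least 11 crossings.
The plan below uses exactly 11 crossings, so it is optimal:
1. Technician goes to the rooftop with the fly.  [the basement: the beetle, the cricket, the frog, the gecko, the toad | the rooftop: the fly]
2. Technician goes back to the basement alone.  [the basement: the beetle, the cricket, the frog, the gecko, the toad | the rooftop: the fly]
3. Technician goes to the rooftop with the cricket.  [the basement: the beetle, the frog, the gecko, the toad | the rooftop: the cricket, the fly]
4. Technician goes back to the basement alone.  [the basement: the beetle, the frog, the gecko, the toad | the rooftop: the cricket, the fly]
5. Technician goes to the rooftop with the gecko.  [the basement: the beetle, the frog, the toad | the rooftop: the cricket, the fly, the gecko]
6. Technician goes back to the basement alone.  [the basement: the beetle, the frog, the toad | the rooftop: the cricket, the fly, the gecko]
7. Technician goes to the rooftop with the toad.  [the basement: the beetle, the frog | the rooftop: the cricket, the fly, the gecko, the toad]
8. Technician goes back to the basement alone.  [the basement: the beetle, the frog | the rooftop: the cricket, the fly, the gecko, the toad]
9. Technician goes to the rooftop with the frog.  [the basement: the beetle | the rooftop: the cricket, the fly, the frog, the gecko, the toad]
10. Technician goes back to the basement alone.  [the basement: the beetle | the rooftop: the cricket, the fly, the frog, the gecko, the toad]
11. Technician goes to the rooftop with the beetle.  [the basement: — | the rooftop: the beetle, the cricket, the fly, the frog, the gecko, the toad]

11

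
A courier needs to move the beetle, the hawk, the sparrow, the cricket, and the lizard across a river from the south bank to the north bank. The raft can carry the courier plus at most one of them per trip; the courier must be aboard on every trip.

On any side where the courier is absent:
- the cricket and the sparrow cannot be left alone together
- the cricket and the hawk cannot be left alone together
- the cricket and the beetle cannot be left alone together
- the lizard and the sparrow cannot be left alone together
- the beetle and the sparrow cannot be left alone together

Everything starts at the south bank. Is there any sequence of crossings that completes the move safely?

No

Whatever the first load, the items left behind include a forbidden pair without the courier. No opening move is safe, so no plan exists.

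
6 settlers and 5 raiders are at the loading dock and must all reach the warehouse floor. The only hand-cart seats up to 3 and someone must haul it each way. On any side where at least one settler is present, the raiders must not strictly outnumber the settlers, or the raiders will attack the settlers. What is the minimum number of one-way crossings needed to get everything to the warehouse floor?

Counting alone: each trip to the warehouse floor takes at most 3 across and each return brings at least 1 back, so after t trips out (and t−1 returns) at most 3t − (t−1) of the 11 are across; that first reaches 11 at t = 5, so at least 9 crossings are needed.
The plan below uses exactly 9 crossings, so it is optimal:
1. 3 raiders → the warehouse floor.  (the loading dock: 6S 2R; the warehouse floor: 0S 3R)
2. 1 raider ← the loading dock.  (the loading dock: 6S 3R; the warehouse floor: 0S 2R)
3. 3 settlers → the warehouse floor.  (the loading dock: 3S 3R; the warehouse floor: 3S 2R)
4. 1 settler ← the loading dock.  (the loading dock: 4S 3R; the warehouse floor: 2S 2R)
5. 2 settlers and 1 raider → the warehouse floor.  (the loading dock: 2S 2R; the warehouse floor: 4S 3R)
6. 1 settler ← the loading dock.  (the loading dock: 3S 2R; the warehouse floor: 3S 3R)
7. 2 settlers and 1 raider → the warehouse floor.  (the loading dock: 1S 1R; the warehouse floor: 5S 4R)
8. 1 settler ← the loading dock.  (the loading dock: 2S 1R; the warehouse floor: 4S 4R)
9. 2 settlers and 1 raider → the warehouse floor.  (the loading dock: 0S 0R; the warehouse floor: 6S 5R)

9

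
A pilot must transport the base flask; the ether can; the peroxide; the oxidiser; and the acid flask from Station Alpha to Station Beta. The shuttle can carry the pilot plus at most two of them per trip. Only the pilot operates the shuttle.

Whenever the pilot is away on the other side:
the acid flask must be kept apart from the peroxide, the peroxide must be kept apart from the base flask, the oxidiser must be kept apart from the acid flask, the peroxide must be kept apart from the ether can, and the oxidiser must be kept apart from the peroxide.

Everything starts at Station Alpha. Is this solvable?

1. Pilot goes to Station Beta with the oxidiser and the peroxide.
2. Pilot goes back to Station Alpha with the peroxide.
3. Pilot goes to Station Beta with the base flask and the peroxide.
4. Pilot goes back to Station Alpha with the peroxide.
5. Pilot goes to Station Beta with the ether can and the peroxide.
6. Pilot goes back to Station Alpha with the peroxide.
7. Pilot goes to Station Beta with the acid flask and the peroxide.

Yes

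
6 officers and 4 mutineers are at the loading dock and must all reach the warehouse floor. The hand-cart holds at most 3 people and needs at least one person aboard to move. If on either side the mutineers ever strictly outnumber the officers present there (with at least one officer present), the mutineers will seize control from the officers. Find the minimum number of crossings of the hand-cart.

9

Counting alone: each trip to the warehouse floor takes at most 3 across and each return brings at least 1 back, so after t trips out (and t−1 returns) at most 3t − (t−1) of the 10 are across; that first reaches 10 at t = 5, so at least 9 crossings are needed.
The plan below uses exactly 9 crossings, so it is optimal:
1. 2 mutineers → the warehouse floor.  (the loading dock: 6O 2M; the warehouse floor: 0O 2M)
2. 1 mutineer ← the loading dock.  (the loading dock: 6O 3M; the warehouse floor: 0O 1M)
3. 3 mutineers → the warehouse floor.  (the loading dock: 6O 0M; the warehouse floor: 0O 4M)
4. 1 mutineer ← the loading dock.  (the loading dock: 6O 1M; the warehouse floor: 0O 3M)
5. 3 officers → the warehouse floor.  (the loading dock: 3O 1M; the warehouse floor: 3O 3M)
6. 1 mutineer ← the loading dock.  (the loading dock: 3O 2M; the warehouse floor: 3O 2M)
7. 1 officer and 2 mutineers → the warehouse floor.  (the loading dock: 2O 0M; the warehouse floor: 4O 4M)
8. 1 mutineer ← the loading dock.  (the loading dock: 2O 1M; the warehouse floor: 4O 3M)
9. 2 officers and 1 mutineer → the warehouse floor.  (the loading dock: 0O 0M; the warehouse floor: 6O 4M)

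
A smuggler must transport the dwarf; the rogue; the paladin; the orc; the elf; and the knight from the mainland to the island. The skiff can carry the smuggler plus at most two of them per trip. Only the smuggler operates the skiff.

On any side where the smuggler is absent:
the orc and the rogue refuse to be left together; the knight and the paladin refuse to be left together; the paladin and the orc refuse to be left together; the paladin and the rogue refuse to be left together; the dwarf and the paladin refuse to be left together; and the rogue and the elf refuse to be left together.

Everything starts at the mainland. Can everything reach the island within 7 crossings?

Counting alone: the smuggler can take at most 2 across per trip to the island, so moving all 6 needs at least 3 loaded trips out, with a return between consecutive ones — at least 5 crossings.
The safety rule pushes this higher. Following every safe sequence of crossings, the most of the 6 that can be at the island as the skiff arrives there on crossings 5, 7 is 4, 5 respectively — never all 6.
So the move cannot be finished within 7 crossings. (The shortest complete plan takes 9:)
1. Smuggler goes to the island with the paladin and the rogue.  [the mainland: the dwarf, the elf, the knight, the orc | the island: the paladin, the rogue]
2. Smuggler goes back to the mainland with the rogue.  [the mainland: the dwarf, the elf, the knight, the orc, the rogue | the island: the paladin]
3. Smuggler goes to the island with the dwarf and the rogue.  [the mainland: the elf, the knight, the orc | the island: the dwarf, the paladin, the rogue]
4. Smuggler goes back to the mainland with the paladin.  [the mainland: the elf, the knight, the orc, the paladin | the island: the dwarf, the rogue]
5. Smuggler goes to the island with the knight and the paladin.  [the mainland: the elf, the orc | the island: the dwarf, the knight, the paladin, the rogue]
6. Smuggler goes back to the mainland with the paladin.  [the mainland: the elf, the orc, the paladin | the island: the dwarf, the knight, the rogue]
7. Smuggler goes to the island with the elf and the orc.  [the mainland: the paladin | the island: the dwarf, the elf, the knight, the orc, the rogue]
8. Smuggler goes back to the mainland with the rogue.  [the mainland: the paladin, the rogue | the island: the dwarf, the elf, the knight, the orc]
9. Smuggler goes to the island with the paladin and the rogue.  [the mainland: — | the island: the dwarf, the elf, the knight, the orc, the paladin, the rogue]

No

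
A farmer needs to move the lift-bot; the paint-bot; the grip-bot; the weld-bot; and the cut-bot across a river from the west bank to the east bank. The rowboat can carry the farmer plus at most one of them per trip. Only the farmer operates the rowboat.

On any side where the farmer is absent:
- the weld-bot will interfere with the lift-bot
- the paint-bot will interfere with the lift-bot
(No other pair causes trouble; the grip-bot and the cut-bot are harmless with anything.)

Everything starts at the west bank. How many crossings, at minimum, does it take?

Counting alone: the farmer can take at most 1 across per trip to the east bank, so moving all 5 needs at least 5 loaded trips out, with a return between consecutive ones — at least 9 crossings.
The safety rule pushes this higher. Following every safe sequence of crossings, the most of the 5 that can be at the east bank as the rowboat arrives there on crossing 9 is 4 — never all 5.
So no plan with fewer than 11 crossings exists, and this one achieves 11:
1. Farmer goes to the east bank with the lift-bot.
2. Farmer goes back to the west bank alone.
3. Farmer goes to the east bank with the paint-bot.
4. Farmer goes back to the west bank with the lift-bot.
5. Farmer goes to the east bank with the weld-bot.
6. Farmer goes back to the west bank alone.
7. Farmer goes to the east bank with the grip-bot.
8. Farmer goes back to the west bank alone.
9. Farmer goes to the east bank with the cut-bot.
10. Farmer goes back to the west bank alone.
11. Farmer goes to the east bank with the lift-bot.

11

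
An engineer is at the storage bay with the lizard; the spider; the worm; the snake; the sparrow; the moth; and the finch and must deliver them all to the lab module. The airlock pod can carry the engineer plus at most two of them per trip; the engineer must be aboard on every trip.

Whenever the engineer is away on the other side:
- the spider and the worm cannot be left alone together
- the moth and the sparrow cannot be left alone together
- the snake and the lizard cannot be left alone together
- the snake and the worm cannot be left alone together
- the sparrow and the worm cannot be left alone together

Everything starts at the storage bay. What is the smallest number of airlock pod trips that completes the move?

Whatever the first load, the items left behind include a forbidden pair without the engineer. No opening move is safe, so no plan exists.

impossible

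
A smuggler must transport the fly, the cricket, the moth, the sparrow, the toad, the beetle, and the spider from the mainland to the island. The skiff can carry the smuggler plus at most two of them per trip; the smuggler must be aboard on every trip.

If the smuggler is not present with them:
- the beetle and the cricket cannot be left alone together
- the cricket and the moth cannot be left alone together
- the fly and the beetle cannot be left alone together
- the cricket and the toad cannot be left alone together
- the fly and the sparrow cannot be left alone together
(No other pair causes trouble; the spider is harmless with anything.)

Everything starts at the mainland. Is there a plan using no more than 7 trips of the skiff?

Counting alone: the smuggler can take at most 2 across per trip to the island, so moving all 7 needs at least 4 loaded trips out, with a return between consecutive ones — at least 7 crossings.
The safety rule pushes this higher. Following every safe sequence of crossings, the most of the 7 that can be at the island as the skiff arrives there on crossing 7 is 6 — never all 7.
So the move cannot be finished within 7 crossings. (The shortest complete plan takes 9:)
1. Smuggler goes to the island with the cricket and the fly.
2. Smuggler goes back to the mainland alone.
3. Smuggler goes to the island with the moth.
4. Smuggler goes back to the mainland with the cricket.
5. Smuggler goes to the island with the beetle and the toad.
6. Smuggler goes back to the mainland with the fly.
7. Smuggler goes to the island with the sparrow and the spider.
8. Smuggler goes back to the mainland alone.
9. Smuggler goes to the island with the cricket and the fly.

No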